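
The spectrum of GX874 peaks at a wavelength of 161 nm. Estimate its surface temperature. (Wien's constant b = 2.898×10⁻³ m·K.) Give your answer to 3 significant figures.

T = b/λ_max = 2.898×10⁻³ / (161×10⁻⁹) = 1.800×10^4 K.

1.80×10^4 K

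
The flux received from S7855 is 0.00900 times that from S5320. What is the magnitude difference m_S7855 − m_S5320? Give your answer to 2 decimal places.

5.11

m_S7855 − m_S5320 = −2.5 log₁₀(F_S7855/F_S5320) = −2.5 log₁₀(0.00900) = −2.5 × (-2.046) = 5.114.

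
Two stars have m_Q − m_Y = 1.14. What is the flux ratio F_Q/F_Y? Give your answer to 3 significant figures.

F_Q/F_Y = 10^(−(m_Q − m_Y)/2.5) = 10^(-1.14/2.5) = 10^-0.456 = 0.3499.

0.350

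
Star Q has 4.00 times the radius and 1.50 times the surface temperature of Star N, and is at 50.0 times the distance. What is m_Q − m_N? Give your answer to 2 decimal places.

3.72

L_Q/L_N = (4.00)²(1.50)⁴ = 81.00.
F_Q/F_N = (L_Q/L_N)/(d_Q/d_N)² = 81.00/2500 = 0.03240.
m_Q − m_N = −2.5 log₁₀(0.03240) = 3.72.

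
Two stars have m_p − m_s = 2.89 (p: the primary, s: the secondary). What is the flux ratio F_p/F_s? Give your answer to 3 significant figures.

F_p/F_s = 10^(−(m_p − m_s)/2.5) = 10^(-2.89/2.5) = 10^-1.156 = 0.06982.

0.0698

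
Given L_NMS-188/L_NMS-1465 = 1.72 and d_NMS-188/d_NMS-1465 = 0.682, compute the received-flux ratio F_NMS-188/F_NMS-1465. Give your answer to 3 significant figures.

F = L/(4πd²), so F_NMS-188/F_NMS-1465 = (L_NMS-188/L_NMS-1465) / (d_NMS-188/d_NMS-1465)²
= 1.72 / (0.682)² = 1.72 / 0.4651 = 3.698.

3.70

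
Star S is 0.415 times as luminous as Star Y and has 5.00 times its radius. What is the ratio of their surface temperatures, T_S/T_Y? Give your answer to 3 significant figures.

0.359

L ∝ R²T⁴ gives T ∝ (L/R²)^(1/4), so
T_S/T_Y = (0.415 / 5.00²)^(1/4) = (0.01660)^(1/4) = 0.3589.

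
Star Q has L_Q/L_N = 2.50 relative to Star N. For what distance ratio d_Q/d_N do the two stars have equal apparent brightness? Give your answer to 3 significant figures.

1.58

Equal flux requires L_Q/d_Q² = L_N/d_N², so d_Q/d_N = √(L_Q/L_N)
= √(2.50) = 1.581.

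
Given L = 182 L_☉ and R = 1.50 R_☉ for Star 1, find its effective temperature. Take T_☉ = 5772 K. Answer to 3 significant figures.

T/T_☉ = (L/L_☉)^(1/4) / (R/R_☉)^(1/2)
T = 5772 × (182)^(1/4) / √(1.50) = 5772 × 3.673 / 1.225 = 1.731×10^4 K.

1.73×10^4 K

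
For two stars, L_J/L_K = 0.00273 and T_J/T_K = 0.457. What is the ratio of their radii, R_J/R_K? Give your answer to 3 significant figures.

0.250

L ∝ R²T⁴ gives R ∝ √L / T², so
R_J/R_K = √(0.00273) / (0.457)² = 0.05225 / 0.2088 = 0.2502.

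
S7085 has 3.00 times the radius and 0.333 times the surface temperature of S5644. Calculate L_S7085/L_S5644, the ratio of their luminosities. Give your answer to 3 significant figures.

From the Stefan–Boltzmann law, L ∝ R²T⁴, so
L_S7085/L_S5644 = (R_S7085/R_S5644)² (T_S7085/T_S5644)⁴ = (3.00)² × (0.333)⁴ = 9.000 × 0.01230 = 0.1107.

0.111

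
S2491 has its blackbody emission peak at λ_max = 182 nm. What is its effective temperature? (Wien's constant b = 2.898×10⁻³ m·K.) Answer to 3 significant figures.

1.59×10^4 K

T = b/λ_max = 2.898×10⁻³ / (182×10⁻⁹) = 1.592×10^4 K.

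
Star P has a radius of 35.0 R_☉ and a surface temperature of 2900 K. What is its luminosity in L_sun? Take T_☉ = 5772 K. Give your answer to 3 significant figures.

L/L_☉ = (R/R_☉)² (T/T_☉)⁴ = (35.0)² × (2900/5772)⁴
       = 1225 × (0.5024)⁴ = 1225 × 0.06372 = 78.06.

78.1 L_sun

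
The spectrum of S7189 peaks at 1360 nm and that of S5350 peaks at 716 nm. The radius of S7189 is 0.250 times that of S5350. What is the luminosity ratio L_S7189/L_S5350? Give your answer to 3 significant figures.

0.00480

Wien's law gives T ∝ 1/λ_max, so T_S7189/T_S5350 = λ_S5350/λ_S7189 = 716/1360 = 0.5265.
Then L ∝ R²T⁴ gives L_S7189/L_S5350 = (0.250)² × (0.5265)⁴ = 0.06250 × 0.07682 = 0.004801.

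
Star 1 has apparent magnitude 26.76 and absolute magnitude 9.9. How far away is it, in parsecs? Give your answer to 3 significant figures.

2.36×10^4 pc

m − M = 5 log₁₀(d/10 pc)
26.76 − (9.9) = 16.86 = 5 log₁₀(d/10)
d = 10 × 10^(16.86/5) = 10 × 10^3.372 = 2.355×10^4 pc.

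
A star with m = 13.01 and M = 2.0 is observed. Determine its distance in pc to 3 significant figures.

m − M = 5 log₁₀(d/10 pc)
13.01 − (2.0) = 11.01 = 5 log₁₀(d/10)
d = 10 × 10^(11.01/5) = 10 × 10^2.202 = 1592 pc.

1.59×10^3 pc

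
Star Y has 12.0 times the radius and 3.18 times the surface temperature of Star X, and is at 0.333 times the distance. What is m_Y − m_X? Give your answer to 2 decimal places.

L_Y/L_X = (12.0)²(3.18)⁴ = 1.473×10^4.
F_Y/F_X = (L_Y/L_X)/(d_Y/d_X)² = 1.473×10^4/0.1109 = 1.328×10^5.
m_Y − m_X = −2.5 log₁₀(1.328×10^5) = -12.81.

-12.81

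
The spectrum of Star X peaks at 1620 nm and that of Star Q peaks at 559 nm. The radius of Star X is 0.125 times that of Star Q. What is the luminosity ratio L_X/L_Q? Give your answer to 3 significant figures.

2.22×10^-4

Wien's law gives T ∝ 1/λ_max, so T_X/T_Q = λ_Q/λ_X = 559/1620 = 0.3451.
Then L ∝ R²T⁴ gives L_X/L_Q = (0.125)² × (0.3451)⁴ = 0.01562 × 0.01418 = 2.215×10^-4.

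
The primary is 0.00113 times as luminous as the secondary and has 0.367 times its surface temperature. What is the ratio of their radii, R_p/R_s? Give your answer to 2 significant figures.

0.25

L ∝ R²T⁴ gives R ∝ √L / T², so
R_p/R_s = √(0.00113) / (0.367)² = 0.03362 / 0.1347 = 0.2496.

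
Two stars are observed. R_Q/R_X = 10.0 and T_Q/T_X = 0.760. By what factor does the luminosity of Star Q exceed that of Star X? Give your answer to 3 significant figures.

33.4

From the Stefan–Boltzmann law, L ∝ R²T⁴, so
L_Q/L_X = (R_Q/R_X)² (T_Q/T_X)⁴ = (10.0)² × (0.760)⁴ = 100.0 × 0.3336 = 33.36.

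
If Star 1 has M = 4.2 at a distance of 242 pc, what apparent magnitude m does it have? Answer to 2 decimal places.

11.12

m = M + 5 log₁₀(d/10 pc) = 4.2 + 5 log₁₀(242/10)
  = 4.2 + 5 × 1.384 = 4.2 + 6.92 = 11.12.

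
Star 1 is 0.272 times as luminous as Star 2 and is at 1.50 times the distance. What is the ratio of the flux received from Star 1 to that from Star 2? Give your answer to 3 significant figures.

F = L/(4πd²), so F_1/F_2 = (L_1/L_2) / (d_1/d_2)²
= 0.272 / (1.50)² = 0.272 / 2.250 = 0.1209.

0.121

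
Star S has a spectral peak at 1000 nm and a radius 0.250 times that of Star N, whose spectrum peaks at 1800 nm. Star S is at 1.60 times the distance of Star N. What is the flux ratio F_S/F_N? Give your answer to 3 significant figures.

0.256

Wien's law: T_S/T_N = λ_N/λ_S = 1800/1000 = 1.800.
L_S/L_N = (R_S/R_N)²(T_S/T_N)⁴ = (0.250)²(1.800)⁴ = 0.6561.
F_S/F_N = (L_S/L_N)/(d_S/d_N)² = 0.6561/(1.60)² = 0.2563.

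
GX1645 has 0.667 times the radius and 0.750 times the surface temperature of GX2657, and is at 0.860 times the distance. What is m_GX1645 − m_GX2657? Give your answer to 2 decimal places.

1.80

L_GX1645/L_GX2657 = (0.667)²(0.750)⁴ = 0.1408.
F_GX1645/F_GX2657 = (L_GX1645/L_GX2657)/(d_GX1645/d_GX2657)² = 0.1408/0.7396 = 0.1903.
m_GX1645 − m_GX2657 = −2.5 log₁₀(0.1903) = 1.80.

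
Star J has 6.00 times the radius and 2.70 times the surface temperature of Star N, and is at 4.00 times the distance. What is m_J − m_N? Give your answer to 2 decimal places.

L_J/L_N = (6.00)²(2.70)⁴ = 1913.
F_J/F_N = (L_J/L_N)/(d_J/d_N)² = 1913/16.00 = 119.6.
m_J − m_N = −2.5 log₁₀(119.6) = -5.19.

-5.19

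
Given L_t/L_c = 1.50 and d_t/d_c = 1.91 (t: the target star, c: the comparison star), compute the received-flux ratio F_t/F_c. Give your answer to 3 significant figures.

F = L/(4πd²), so F_t/F_c = (L_t/L_c) / (d_t/d_c)²
= 1.50 / (1.91)² = 1.50 / 3.648 = 0.4112.

0.411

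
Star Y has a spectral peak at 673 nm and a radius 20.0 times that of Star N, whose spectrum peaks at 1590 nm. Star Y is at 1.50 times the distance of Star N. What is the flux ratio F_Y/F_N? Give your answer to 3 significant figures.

5.54×10^3

Wien's law: T_Y/T_N = λ_N/λ_Y = 1590/673 = 2.363.
L_Y/L_N = (R_Y/R_N)²(T_Y/T_N)⁴ = (20.0)²(2.363)⁴ = 1.246×10^4.
F_Y/F_N = (L_Y/L_N)/(d_Y/d_N)² = 1.246×10^4/(1.50)² = 5539.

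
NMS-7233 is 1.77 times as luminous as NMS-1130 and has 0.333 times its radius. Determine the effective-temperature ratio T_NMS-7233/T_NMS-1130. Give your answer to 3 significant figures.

L ∝ R²T⁴ gives T ∝ (L/R²)^(1/4), so
T_NMS-7233/T_NMS-1130 = (1.77 / 0.333²)^(1/4) = (15.96)^(1/4) = 1.999.

2.00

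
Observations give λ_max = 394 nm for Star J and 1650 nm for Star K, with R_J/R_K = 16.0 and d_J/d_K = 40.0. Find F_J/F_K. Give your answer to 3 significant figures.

Wien's law: T_J/T_K = λ_K/λ_J = 1650/394 = 4.188.
L_J/L_K = (R_J/R_K)²(T_J/T_K)⁴ = (16.0)²(4.188)⁴ = 7.874×10^4.
F_J/F_K = (L_J/L_K)/(d_J/d_K)² = 7.874×10^4/(40.0)² = 49.21.

49.2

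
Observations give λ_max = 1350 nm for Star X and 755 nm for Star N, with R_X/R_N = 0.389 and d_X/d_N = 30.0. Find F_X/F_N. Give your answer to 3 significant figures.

Wien's law: T_X/T_N = λ_N/λ_X = 755/1350 = 0.5593.
L_X/L_N = (R_X/R_N)²(T_X/T_N)⁴ = (0.389)²(0.5593)⁴ = 0.01480.
F_X/F_N = (L_X/L_N)/(d_X/d_N)² = 0.01480/(30.0)² = 1.645×10^-5.

1.64×10^-5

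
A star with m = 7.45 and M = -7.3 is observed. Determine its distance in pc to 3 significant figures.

8.91×10^3 pc

m − M = 5 log₁₀(d/10 pc)
7.45 − (-7.3) = 14.75 = 5 log₁₀(d/10)
d = 10 × 10^(14.75/5) = 10 × 10^2.950 = 8913 pc.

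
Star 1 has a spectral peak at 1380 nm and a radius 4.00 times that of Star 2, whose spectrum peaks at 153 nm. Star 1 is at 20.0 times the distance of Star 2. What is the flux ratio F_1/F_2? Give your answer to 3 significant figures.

6.04×10^-6

Wien's law: T_1/T_2 = λ_2/λ_1 = 153/1380 = 0.1109.
L_1/L_2 = (R_1/R_2)²(T_1/T_2)⁴ = (4.00)²(0.1109)⁴ = 0.002418.
F_1/F_2 = (L_1/L_2)/(d_1/d_2)² = 0.002418/(20.0)² = 6.044×10^-6.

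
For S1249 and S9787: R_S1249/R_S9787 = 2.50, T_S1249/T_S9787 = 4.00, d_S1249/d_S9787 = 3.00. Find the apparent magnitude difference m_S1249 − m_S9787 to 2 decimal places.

-5.62

L_S1249/L_S9787 = (2.50)²(4.00)⁴ = 1600.
F_S1249/F_S9787 = (L_S1249/L_S9787)/(d_S1249/d_S9787)² = 1600/9.000 = 177.8.
m_S1249 − m_S9787 = −2.5 log₁₀(177.8) = -5.62.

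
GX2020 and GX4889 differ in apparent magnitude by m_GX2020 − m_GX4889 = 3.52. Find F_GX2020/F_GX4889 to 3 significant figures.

F_GX2020/F_GX4889 = 10^(−(m_GX2020 − m_GX4889)/2.5) = 10^(-3.52/2.5) = 10^-1.408 = 0.03908.

0.0391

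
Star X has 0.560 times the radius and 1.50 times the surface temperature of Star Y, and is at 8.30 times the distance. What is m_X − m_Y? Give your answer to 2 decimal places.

L_X/L_Y = (0.560)²(1.50)⁴ = 1.588.
F_X/F_Y = (L_X/L_Y)/(d_X/d_Y)² = 1.588/68.89 = 0.02305.
m_X − m_Y = −2.5 log₁₀(0.02305) = 4.09.

4.09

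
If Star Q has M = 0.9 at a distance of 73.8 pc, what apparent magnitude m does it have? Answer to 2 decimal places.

5.24

m = M + 5 log₁₀(d/10 pc) = 0.9 + 5 log₁₀(73.8/10)
  = 0.9 + 5 × 0.868 = 0.9 + 4.34 = 5.24.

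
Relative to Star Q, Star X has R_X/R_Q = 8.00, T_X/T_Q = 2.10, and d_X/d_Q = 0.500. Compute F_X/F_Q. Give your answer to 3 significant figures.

4.98×10^3

L_X/L_Q = (R_X/R_Q)²(T_X/T_Q)⁴ = (8.00)² × (2.10)⁴ = 1245.
F_X/F_Q = (L_X/L_Q)/(d_X/d_Q)² = 1245 / (0.500)² = 4979.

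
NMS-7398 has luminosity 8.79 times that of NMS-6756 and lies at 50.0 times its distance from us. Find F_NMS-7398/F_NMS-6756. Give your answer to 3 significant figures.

0.00352

F = L/(4πd²), so F_NMS-7398/F_NMS-6756 = (L_NMS-7398/L_NMS-6756) / (d_NMS-7398/d_NMS-6756)²
= 8.79 / (50.0)² = 8.79 / 2500 = 0.003516.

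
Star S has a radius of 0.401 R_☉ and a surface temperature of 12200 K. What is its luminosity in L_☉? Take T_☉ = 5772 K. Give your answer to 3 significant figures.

L/L_☉ = (R/R_☉)² (T/T_☉)⁴ = (0.401)² × (12200/5772)⁴
       = 0.1608 × (2.114)⁴ = 0.1608 × 19.96 = 3.209.

3.21 L_☉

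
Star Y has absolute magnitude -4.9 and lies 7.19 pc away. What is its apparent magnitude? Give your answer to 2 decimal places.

m = M + 5 log₁₀(d/10 pc) = -4.9 + 5 log₁₀(7.19/10)
  = -4.9 + 5 × -0.143 = -4.9 + -0.72 = -5.62.

-5.62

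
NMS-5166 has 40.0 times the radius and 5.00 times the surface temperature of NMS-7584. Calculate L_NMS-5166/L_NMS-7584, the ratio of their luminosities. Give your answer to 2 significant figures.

From the Stefan–Boltzmann law, L ∝ R²T⁴, so
L_NMS-5166/L_NMS-7584 = (R_NMS-5166/R_NMS-7584)² (T_NMS-5166/T_NMS-7584)⁴ = (40.0)² × (5.00)⁴ = 1600 × 625.0 = 1.000×10^6.

1.0×10^6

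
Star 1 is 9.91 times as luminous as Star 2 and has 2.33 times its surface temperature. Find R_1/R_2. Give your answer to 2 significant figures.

0.58

L ∝ R²T⁴ gives R ∝ √L / T², so
R_1/R_2 = √(9.91) / (2.33)² = 3.148 / 5.429 = 0.5799.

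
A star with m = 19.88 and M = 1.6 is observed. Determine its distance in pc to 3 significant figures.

4.53×10^4 pc

m − M = 5 log₁₀(d/10 pc)
19.88 − (1.6) = 18.28 = 5 log₁₀(d/10)
d = 10 × 10^(18.28/5) = 10 × 10^3.656 = 4.529×10^4 pc.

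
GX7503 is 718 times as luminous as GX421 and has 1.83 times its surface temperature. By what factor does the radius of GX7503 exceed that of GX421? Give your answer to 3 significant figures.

L ∝ R²T⁴ gives R ∝ √L / T², so
R_GX7503/R_GX421 = √(718) / (1.83)² = 26.80 / 3.349 = 8.001.

8.00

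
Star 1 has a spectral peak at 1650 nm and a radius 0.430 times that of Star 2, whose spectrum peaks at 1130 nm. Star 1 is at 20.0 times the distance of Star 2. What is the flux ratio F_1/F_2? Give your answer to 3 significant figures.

Wien's law: T_1/T_2 = λ_2/λ_1 = 1130/1650 = 0.6848.
L_1/L_2 = (R_1/R_2)²(T_1/T_2)⁴ = (0.430)²(0.6848)⁴ = 0.04067.
F_1/F_2 = (L_1/L_2)/(d_1/d_2)² = 0.04067/(20.0)² = 1.017×10^-4.

1.02×10^-4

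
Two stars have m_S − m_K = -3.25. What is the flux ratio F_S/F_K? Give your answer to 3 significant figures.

20.0

F_S/F_K = 10^(−(m_S − m_K)/2.5) = 10^(3.25/2.5) = 10^1.300 = 19.95.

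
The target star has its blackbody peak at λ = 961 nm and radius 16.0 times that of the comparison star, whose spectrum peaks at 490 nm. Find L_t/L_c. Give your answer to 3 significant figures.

17.3

Wien's law gives T ∝ 1/λ_max, so T_t/T_c = λ_c/λ_t = 490/961 = 0.5099.
Then L ∝ R²T⁴ gives L_t/L_c = (16.0)² × (0.5099)⁴ = 256.0 × 0.06759 = 17.30.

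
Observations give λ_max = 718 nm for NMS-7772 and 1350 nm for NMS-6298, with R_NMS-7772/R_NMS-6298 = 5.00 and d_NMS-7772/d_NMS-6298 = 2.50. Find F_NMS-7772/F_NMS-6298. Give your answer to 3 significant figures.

Wien's law: T_NMS-7772/T_NMS-6298 = λ_NMS-6298/λ_NMS-7772 = 1350/718 = 1.880.
L_NMS-7772/L_NMS-6298 = (R_NMS-7772/R_NMS-6298)²(T_NMS-7772/T_NMS-6298)⁴ = (5.00)²(1.880)⁴ = 312.4.
F_NMS-7772/F_NMS-6298 = (L_NMS-7772/L_NMS-6298)/(d_NMS-7772/d_NMS-6298)² = 312.4/(2.50)² = 49.99.

50.0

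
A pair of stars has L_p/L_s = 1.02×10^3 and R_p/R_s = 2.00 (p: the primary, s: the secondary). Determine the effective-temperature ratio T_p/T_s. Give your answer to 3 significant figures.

4.00

L ∝ R²T⁴ gives T ∝ (L/R²)^(1/4), so
T_p/T_s = (1.02×10^3 / 2.00²)^(1/4) = (255.0)^(1/4) = 3.996.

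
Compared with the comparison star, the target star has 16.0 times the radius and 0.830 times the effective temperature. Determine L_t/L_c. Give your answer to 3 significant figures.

121

From the Stefan–Boltzmann law, L ∝ R²T⁴, so
L_t/L_c = (R_t/R_c)² (T_t/T_c)⁴ = (16.0)² × (0.830)⁴ = 256.0 × 0.4746 = 121.5.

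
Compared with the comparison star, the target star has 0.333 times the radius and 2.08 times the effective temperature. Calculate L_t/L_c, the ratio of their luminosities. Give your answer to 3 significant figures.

From the Stefan–Boltzmann law, L ∝ R²T⁴, so
L_t/L_c = (R_t/R_c)² (T_t/T_c)⁴ = (0.333)² × (2.08)⁴ = 0.1109 × 18.72 = 2.076.

2.08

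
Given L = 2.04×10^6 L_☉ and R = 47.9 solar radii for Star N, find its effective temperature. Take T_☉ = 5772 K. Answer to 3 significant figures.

3.15×10^4 K

T/T_☉ = (L/L_☉)^(1/4) / (R/R_☉)^(1/2)
T = 5772 × (2.04×10^6)^(1/4) / √(47.9) = 5772 × 37.79 / 6.921 = 3.152×10^4 K.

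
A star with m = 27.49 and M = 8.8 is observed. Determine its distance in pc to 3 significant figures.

m − M = 5 log₁₀(d/10 pc)
27.49 − (8.8) = 18.69 = 5 log₁₀(d/10)
d = 10 × 10^(18.69/5) = 10 × 10^3.738 = 5.470×10^4 pc.

5.47×10^4 pc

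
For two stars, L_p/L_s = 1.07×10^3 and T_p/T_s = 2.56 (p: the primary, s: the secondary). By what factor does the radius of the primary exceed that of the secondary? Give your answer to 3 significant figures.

4.99

L ∝ R²T⁴ gives R ∝ √L / T², so
R_p/R_s = √(1.07×10^3) / (2.56)² = 32.71 / 6.554 = 4.991.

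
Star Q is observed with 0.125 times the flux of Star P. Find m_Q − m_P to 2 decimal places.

m_Q − m_P = −2.5 log₁₀(F_Q/F_P) = −2.5 log₁₀(0.125) = −2.5 × (-0.903) = 2.258.

2.26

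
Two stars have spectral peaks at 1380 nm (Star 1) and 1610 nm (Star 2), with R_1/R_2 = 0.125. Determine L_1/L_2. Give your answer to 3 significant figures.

0.0289

Wien's law gives T ∝ 1/λ_max, so T_1/T_2 = λ_2/λ_1 = 1610/1380 = 1.167.
Then L ∝ R²T⁴ gives L_1/L_2 = (0.125)² × (1.167)⁴ = 0.01562 × 1.853 = 0.02895.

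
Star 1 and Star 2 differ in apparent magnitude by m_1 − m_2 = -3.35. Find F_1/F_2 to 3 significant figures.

21.9

F_1/F_2 = 10^(−(m_1 − m_2)/2.5) = 10^(3.35/2.5) = 10^1.340 = 21.88.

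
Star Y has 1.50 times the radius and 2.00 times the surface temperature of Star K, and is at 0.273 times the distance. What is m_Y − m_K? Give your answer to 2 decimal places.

L_Y/L_K = (1.50)²(2.00)⁴ = 36.00.
F_Y/F_K = (L_Y/L_K)/(d_Y/d_K)² = 36.00/0.07453 = 483.0.
m_Y − m_K = −2.5 log₁₀(483.0) = -6.71.

-6.71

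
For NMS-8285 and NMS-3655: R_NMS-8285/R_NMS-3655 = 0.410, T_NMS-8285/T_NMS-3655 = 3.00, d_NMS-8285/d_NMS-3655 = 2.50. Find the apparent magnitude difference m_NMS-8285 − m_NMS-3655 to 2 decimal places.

L_NMS-8285/L_NMS-3655 = (0.410)²(3.00)⁴ = 13.62.
F_NMS-8285/F_NMS-3655 = (L_NMS-8285/L_NMS-3655)/(d_NMS-8285/d_NMS-3655)² = 13.62/6.250 = 2.179.
m_NMS-8285 − m_NMS-3655 = −2.5 log₁₀(2.179) = -0.85.

-0.85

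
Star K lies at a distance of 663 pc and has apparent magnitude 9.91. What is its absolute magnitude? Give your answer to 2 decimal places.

M = m − 5 log₁₀(d/10 pc) = 9.91 − 5 log₁₀(663/10)
  = 9.91 − 5 × 1.822 = 9.91 − 9.11 = 0.80.

0.80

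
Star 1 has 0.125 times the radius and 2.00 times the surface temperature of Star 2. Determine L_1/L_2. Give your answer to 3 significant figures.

0.250

From the Stefan–Boltzmann law, L ∝ R²T⁴, so
L_1/L_2 = (R_1/R_2)² (T_1/T_2)⁴ = (0.125)² × (2.00)⁴ = 0.01562 × 16.00 = 0.2500.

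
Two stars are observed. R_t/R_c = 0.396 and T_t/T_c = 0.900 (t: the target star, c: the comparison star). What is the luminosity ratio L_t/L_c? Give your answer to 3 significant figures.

From the Stefan–Boltzmann law, L ∝ R²T⁴, so
L_t/L_c = (R_t/R_c)² (T_t/T_c)⁴ = (0.396)² × (0.900)⁴ = 0.1568 × 0.6561 = 0.1029.

0.103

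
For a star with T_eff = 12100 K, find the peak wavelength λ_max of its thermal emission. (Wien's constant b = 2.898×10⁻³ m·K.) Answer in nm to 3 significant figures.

240 nm

λ_max = b/T = 2.898×10⁻³ / 12100 = 2.40×10^-7 m = 239.5 nm.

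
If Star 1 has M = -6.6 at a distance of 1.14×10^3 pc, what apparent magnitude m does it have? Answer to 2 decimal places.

m = M + 5 log₁₀(d/10 pc) = -6.6 + 5 log₁₀(1.14×10^3/10)
  = -6.6 + 5 × 2.057 = -6.6 + 10.28 = 3.68.

3.68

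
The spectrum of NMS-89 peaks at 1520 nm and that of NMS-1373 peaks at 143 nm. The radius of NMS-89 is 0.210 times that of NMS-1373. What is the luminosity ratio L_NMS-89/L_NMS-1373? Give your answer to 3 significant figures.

Wien's law gives T ∝ 1/λ_max, so T_NMS-89/T_NMS-1373 = λ_NMS-1373/λ_NMS-89 = 143/1520 = 0.09408.
Then L ∝ R²T⁴ gives L_NMS-89/L_NMS-1373 = (0.210)² × (0.09408)⁴ = 0.04410 × 7.834×10^-5 = 3.455×10^-6.

3.45×10^-6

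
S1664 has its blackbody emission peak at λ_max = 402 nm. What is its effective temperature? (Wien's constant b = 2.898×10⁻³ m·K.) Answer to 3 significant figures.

T = b/λ_max = 2.898×10⁻³ / (402×10⁻⁹) = 7209 K.

7.21×10^3 K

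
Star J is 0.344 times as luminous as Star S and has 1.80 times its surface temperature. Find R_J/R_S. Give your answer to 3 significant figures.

L ∝ R²T⁴ gives R ∝ √L / T², so
R_J/R_S = √(0.344) / (1.80)² = 0.5865 / 3.240 = 0.1810.

0.181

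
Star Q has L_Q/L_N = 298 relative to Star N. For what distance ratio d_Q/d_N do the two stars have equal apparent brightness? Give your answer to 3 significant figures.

17.3

Equal flux requires L_Q/d_Q² = L_N/d_N², so d_Q/d_N = √(L_Q/L_N)
= √(298) = 17.26.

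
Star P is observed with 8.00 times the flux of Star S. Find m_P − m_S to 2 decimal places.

-2.26

m_P − m_S = −2.5 log₁₀(F_P/F_S) = −2.5 log₁₀(8.00) = −2.5 × (0.903) = -2.258.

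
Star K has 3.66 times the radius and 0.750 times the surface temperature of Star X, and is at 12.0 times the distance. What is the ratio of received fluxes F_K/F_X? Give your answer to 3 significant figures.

0.0294

L_K/L_X = (R_K/R_X)²(T_K/T_X)⁴ = (3.66)² × (0.750)⁴ = 4.238.
F_K/F_X = (L_K/L_X)/(d_K/d_X)² = 4.238 / (12.0)² = 0.02943.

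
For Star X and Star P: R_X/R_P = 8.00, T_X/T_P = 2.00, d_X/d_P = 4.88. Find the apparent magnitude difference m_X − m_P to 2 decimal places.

L_X/L_P = (8.00)²(2.00)⁴ = 1024.
F_X/F_P = (L_X/L_P)/(d_X/d_P)² = 1024/23.81 = 43.00.
m_X − m_P = −2.5 log₁₀(43.00) = -4.08.

-4.08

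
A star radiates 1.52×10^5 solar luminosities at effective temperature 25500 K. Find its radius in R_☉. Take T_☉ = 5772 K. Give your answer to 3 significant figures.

20.0 R_☉

R/R_☉ = √(L/L_☉) / (T/T_☉)² = √(1.52×10^5) / (4.418)²
       = 389.9 / 19.52 = 19.98.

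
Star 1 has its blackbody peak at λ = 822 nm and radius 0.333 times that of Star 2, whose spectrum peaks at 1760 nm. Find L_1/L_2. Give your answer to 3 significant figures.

2.33

Wien's law gives T ∝ 1/λ_max, so T_1/T_2 = λ_2/λ_1 = 1760/822 = 2.141.
Then L ∝ R²T⁴ gives L_1/L_2 = (0.333)² × (2.141)⁴ = 0.1109 × 21.02 = 2.331.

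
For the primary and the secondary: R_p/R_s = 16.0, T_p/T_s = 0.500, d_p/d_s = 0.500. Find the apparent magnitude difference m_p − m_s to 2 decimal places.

-4.52

L_p/L_s = (16.0)²(0.500)⁴ = 16.00.
F_p/F_s = (L_p/L_s)/(d_p/d_s)² = 16.00/0.2500 = 64.00.
m_p − m_s = −2.5 log₁₀(64.00) = -4.52.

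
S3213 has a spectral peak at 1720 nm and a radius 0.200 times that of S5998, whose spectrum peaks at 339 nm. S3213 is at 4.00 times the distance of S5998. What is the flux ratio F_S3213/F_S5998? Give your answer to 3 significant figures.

Wien's law: T_S3213/T_S5998 = λ_S5998/λ_S3213 = 339/1720 = 0.1971.
L_S3213/L_S5998 = (R_S3213/R_S5998)²(T_S3213/T_S5998)⁴ = (0.200)²(0.1971)⁴ = 6.036×10^-5.
F_S3213/F_S5998 = (L_S3213/L_S5998)/(d_S3213/d_S5998)² = 6.036×10^-5/(4.00)² = 3.772×10^-6.

3.77×10^-6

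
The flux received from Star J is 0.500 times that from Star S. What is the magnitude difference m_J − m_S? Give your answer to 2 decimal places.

0.75

m_J − m_S = −2.5 log₁₀(F_J/F_S) = −2.5 log₁₀(0.500) = −2.5 × (-0.301) = 0.753.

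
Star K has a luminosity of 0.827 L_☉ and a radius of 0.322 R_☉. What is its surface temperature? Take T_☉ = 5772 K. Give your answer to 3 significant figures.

T/T_☉ = (L/L_☉)^(1/4) / (R/R_☉)^(1/2)
T = 5772 × (0.827)^(1/4) / √(0.322) = 5772 × 0.9536 / 0.5675 = 9700 K.

9.70×10^3 K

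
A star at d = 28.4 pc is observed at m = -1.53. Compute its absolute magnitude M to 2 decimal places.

M = m − 5 log₁₀(d/10 pc) = -1.53 − 5 log₁₀(28.4/10)
  = -1.53 − 5 × 0.453 = -1.53 − 2.27 = -3.80.

-3.80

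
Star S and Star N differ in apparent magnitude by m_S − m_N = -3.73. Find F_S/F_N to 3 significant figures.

F_S/F_N = 10^(−(m_S − m_N)/2.5) = 10^(3.73/2.5) = 10^1.492 = 31.05.

31.0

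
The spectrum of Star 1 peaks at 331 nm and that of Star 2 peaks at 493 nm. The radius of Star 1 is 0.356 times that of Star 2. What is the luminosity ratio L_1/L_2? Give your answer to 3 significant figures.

0.624

Wien's law gives T ∝ 1/λ_max, so T_1/T_2 = λ_2/λ_1 = 493/331 = 1.489.
Then L ∝ R²T⁴ gives L_1/L_2 = (0.356)² × (1.489)⁴ = 0.1267 × 4.921 = 0.6237.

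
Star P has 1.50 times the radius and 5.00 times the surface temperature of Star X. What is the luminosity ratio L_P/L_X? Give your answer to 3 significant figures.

From the Stefan–Boltzmann law, L ∝ R²T⁴, so
L_P/L_X = (R_P/R_X)² (T_P/T_X)⁴ = (1.50)² × (5.00)⁴ = 2.250 × 625.0 = 1406.

1.41×10^3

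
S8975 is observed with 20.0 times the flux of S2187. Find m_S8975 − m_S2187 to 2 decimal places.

-3.25

m_S8975 − m_S2187 = −2.5 log₁₀(F_S8975/F_S2187) = −2.5 log₁₀(20.0) = −2.5 × (1.301) = -3.253.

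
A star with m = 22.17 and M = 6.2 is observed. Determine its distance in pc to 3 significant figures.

1.56×10^4 pc

m − M = 5 log₁₀(d/10 pc)
22.17 − (6.2) = 15.97 = 5 log₁₀(d/10)
d = 10 × 10^(15.97/5) = 10 × 10^3.194 = 1.563×10^4 pc.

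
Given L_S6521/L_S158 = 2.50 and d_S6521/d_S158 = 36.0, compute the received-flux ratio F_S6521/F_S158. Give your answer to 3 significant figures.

0.00193

F = L/(4πd²), so F_S6521/F_S158 = (L_S6521/L_S158) / (d_S6521/d_S158)²
= 2.50 / (36.0)² = 2.50 / 1296 = 0.001929.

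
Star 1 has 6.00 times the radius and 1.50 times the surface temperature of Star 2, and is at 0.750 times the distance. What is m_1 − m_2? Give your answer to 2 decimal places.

L_1/L_2 = (6.00)²(1.50)⁴ = 182.2.
F_1/F_2 = (L_1/L_2)/(d_1/d_2)² = 182.2/0.5625 = 324.0.
m_1 − m_2 = −2.5 log₁₀(324.0) = -6.28.

-6.28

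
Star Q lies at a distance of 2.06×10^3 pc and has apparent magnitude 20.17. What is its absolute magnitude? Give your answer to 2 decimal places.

8.60

M = m − 5 log₁₀(d/10 pc) = 20.17 − 5 log₁₀(2.06×10^3/10)
  = 20.17 − 5 × 2.314 = 20.17 − 11.57 = 8.60.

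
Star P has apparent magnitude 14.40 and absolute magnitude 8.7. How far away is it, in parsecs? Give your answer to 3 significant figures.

138 pc

m − M = 5 log₁₀(d/10 pc)
14.40 − (8.7) = 5.70 = 5 log₁₀(d/10)
d = 10 × 10^(5.70/5) = 10 × 10^1.140 = 138.0 pc.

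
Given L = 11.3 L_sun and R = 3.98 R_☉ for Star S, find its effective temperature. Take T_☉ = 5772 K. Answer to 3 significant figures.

T/T_☉ = (L/L_☉)^(1/4) / (R/R_☉)^(1/2)
T = 5772 × (11.3)^(1/4) / √(3.98) = 5772 × 1.833 / 1.995 = 5305 K.

5.30×10^3 K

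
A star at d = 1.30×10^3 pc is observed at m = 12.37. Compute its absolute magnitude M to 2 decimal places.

M = m − 5 log₁₀(d/10 pc) = 12.37 − 5 log₁₀(1.30×10^3/10)
  = 12.37 − 5 × 2.114 = 12.37 − 10.57 = 1.80.

1.80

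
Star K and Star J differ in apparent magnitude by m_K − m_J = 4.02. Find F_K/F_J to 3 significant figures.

0.0247

F_K/F_J = 10^(−(m_K − m_J)/2.5) = 10^(-4.02/2.5) = 10^-1.608 = 0.02466.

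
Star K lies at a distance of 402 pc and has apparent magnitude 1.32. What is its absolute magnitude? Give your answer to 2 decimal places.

M = m − 5 log₁₀(d/10 pc) = 1.32 − 5 log₁₀(402/10)
  = 1.32 − 5 × 1.604 = 1.32 − 8.02 = -6.70.

-6.70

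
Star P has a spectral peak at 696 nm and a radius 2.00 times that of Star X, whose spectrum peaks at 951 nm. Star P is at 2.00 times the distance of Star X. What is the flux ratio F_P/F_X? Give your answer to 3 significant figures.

3.49

Wien's law: T_P/T_X = λ_X/λ_P = 951/696 = 1.366.
L_P/L_X = (R_P/R_X)²(T_P/T_X)⁴ = (2.00)²(1.366)⁴ = 13.94.
F_P/F_X = (L_P/L_X)/(d_P/d_X)² = 13.94/(2.00)² = 3.486.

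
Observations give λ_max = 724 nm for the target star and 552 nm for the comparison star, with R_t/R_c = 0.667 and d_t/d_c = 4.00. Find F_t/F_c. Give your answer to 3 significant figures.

0.00940

Wien's law: T_t/T_c = λ_c/λ_t = 552/724 = 0.7624.
L_t/L_c = (R_t/R_c)²(T_t/T_c)⁴ = (0.667)²(0.7624)⁴ = 0.1503.
F_t/F_c = (L_t/L_c)/(d_t/d_c)² = 0.1503/(4.00)² = 0.009396.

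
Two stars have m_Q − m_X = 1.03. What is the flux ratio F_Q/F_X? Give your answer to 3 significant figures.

0.387

F_Q/F_X = 10^(−(m_Q − m_X)/2.5) = 10^(-1.03/2.5) = 10^-0.412 = 0.3873.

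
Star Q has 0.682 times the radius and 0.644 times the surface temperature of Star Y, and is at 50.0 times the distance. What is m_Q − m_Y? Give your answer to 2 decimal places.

L_Q/L_Y = (0.682)²(0.644)⁴ = 0.08000.
F_Q/F_Y = (L_Q/L_Y)/(d_Q/d_Y)² = 0.08000/2500 = 3.200×10^-5.
m_Q − m_Y = −2.5 log₁₀(3.200×10^-5) = 11.24.

11.24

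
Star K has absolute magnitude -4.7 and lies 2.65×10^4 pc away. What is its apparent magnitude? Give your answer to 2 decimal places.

12.42

m = M + 5 log₁₀(d/10 pc) = -4.7 + 5 log₁₀(2.65×10^4/10)
  = -4.7 + 5 × 3.423 = -4.7 + 17.12 = 12.42.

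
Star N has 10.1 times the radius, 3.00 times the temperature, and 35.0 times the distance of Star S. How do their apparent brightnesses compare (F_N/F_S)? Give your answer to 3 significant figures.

6.75

L_N/L_S = (R_N/R_S)²(T_N/T_S)⁴ = (10.1)² × (3.00)⁴ = 8263.
F_N/F_S = (L_N/L_S)/(d_N/d_S)² = 8263 / (35.0)² = 6.745.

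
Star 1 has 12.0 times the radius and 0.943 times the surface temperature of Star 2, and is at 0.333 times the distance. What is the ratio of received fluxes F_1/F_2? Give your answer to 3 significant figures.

1.03×10^3

L_1/L_2 = (R_1/R_2)²(T_1/T_2)⁴ = (12.0)² × (0.943)⁴ = 113.9.
F_1/F_2 = (L_1/L_2)/(d_1/d_2)² = 113.9 / (0.333)² = 1027.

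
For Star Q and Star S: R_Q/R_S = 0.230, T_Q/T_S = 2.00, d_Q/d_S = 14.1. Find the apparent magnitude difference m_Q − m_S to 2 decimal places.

5.93

L_Q/L_S = (0.230)²(2.00)⁴ = 0.8464.
F_Q/F_S = (L_Q/L_S)/(d_Q/d_S)² = 0.8464/198.8 = 0.004257.
m_Q − m_S = −2.5 log₁₀(0.004257) = 5.93.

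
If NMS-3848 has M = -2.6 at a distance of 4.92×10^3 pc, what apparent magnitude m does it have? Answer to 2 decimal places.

10.86

m = M + 5 log₁₀(d/10 pc) = -2.6 + 5 log₁₀(4.92×10^3/10)
  = -2.6 + 5 × 2.692 = -2.6 + 13.46 = 10.86.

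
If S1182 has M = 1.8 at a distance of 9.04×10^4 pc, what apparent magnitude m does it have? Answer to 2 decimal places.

21.58

m = M + 5 log₁₀(d/10 pc) = 1.8 + 5 log₁₀(9.04×10^4/10)
  = 1.8 + 5 × 3.956 = 1.8 + 19.78 = 21.58.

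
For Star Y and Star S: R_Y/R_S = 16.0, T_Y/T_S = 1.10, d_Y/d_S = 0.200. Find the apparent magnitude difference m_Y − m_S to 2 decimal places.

-9.93

L_Y/L_S = (16.0)²(1.10)⁴ = 374.8.
F_Y/F_S = (L_Y/L_S)/(d_Y/d_S)² = 374.8/0.04000 = 9370.
m_Y − m_S = −2.5 log₁₀(9370) = -9.93.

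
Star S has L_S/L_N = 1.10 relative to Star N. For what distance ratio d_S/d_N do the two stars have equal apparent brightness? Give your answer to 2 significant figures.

Equal flux requires L_S/d_S² = L_N/d_N², so d_S/d_N = √(L_S/L_N)
= √(1.10) = 1.049.

1.0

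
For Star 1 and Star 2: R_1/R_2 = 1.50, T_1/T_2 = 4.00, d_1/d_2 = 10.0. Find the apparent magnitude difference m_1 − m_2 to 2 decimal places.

L_1/L_2 = (1.50)²(4.00)⁴ = 576.0.
F_1/F_2 = (L_1/L_2)/(d_1/d_2)² = 576.0/100.0 = 5.760.
m_1 − m_2 = −2.5 log₁₀(5.760) = -1.90.

-1.90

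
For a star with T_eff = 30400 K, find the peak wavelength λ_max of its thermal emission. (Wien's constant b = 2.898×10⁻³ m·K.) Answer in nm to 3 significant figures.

λ_max = b/T = 2.898×10⁻³ / 30400 = 9.53×10^-8 m = 95.33 nm.

95.3 nm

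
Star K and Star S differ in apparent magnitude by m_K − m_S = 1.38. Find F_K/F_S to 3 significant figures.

0.281

F_K/F_S = 10^(−(m_K − m_S)/2.5) = 10^(-1.38/2.5) = 10^-0.552 = 0.2805.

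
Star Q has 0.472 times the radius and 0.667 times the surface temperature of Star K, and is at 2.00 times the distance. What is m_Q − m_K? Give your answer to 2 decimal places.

L_Q/L_K = (0.472)²(0.667)⁴ = 0.04409.
F_Q/F_K = (L_Q/L_K)/(d_Q/d_K)² = 0.04409/4.000 = 0.01102.
m_Q − m_K = −2.5 log₁₀(0.01102) = 4.89.

4.89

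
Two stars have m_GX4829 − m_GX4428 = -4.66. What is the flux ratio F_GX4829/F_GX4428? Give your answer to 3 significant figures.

F_GX4829/F_GX4428 = 10^(−(m_GX4829 − m_GX4428)/2.5) = 10^(4.66/2.5) = 10^1.864 = 73.11.

73.1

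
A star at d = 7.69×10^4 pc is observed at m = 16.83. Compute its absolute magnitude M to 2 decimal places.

M = m − 5 log₁₀(d/10 pc) = 16.83 − 5 log₁₀(7.69×10^4/10)
  = 16.83 − 5 × 3.886 = 16.83 − 19.43 = -2.60.

-2.60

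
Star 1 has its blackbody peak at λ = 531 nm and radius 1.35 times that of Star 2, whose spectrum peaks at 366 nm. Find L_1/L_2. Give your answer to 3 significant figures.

0.411

Wien's law gives T ∝ 1/λ_max, so T_1/T_2 = λ_2/λ_1 = 366/531 = 0.6893.
Then L ∝ R²T⁴ gives L_1/L_2 = (1.35)² × (0.6893)⁴ = 1.823 × 0.2257 = 0.4114.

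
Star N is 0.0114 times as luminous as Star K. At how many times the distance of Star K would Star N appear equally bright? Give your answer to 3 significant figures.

Equal flux requires L_N/d_N² = L_K/d_K², so d_N/d_K = √(L_N/L_K)
= √(0.0114) = 0.1068.

0.107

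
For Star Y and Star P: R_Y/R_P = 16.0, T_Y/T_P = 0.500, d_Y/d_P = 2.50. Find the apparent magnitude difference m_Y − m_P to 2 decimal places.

L_Y/L_P = (16.0)²(0.500)⁴ = 16.00.
F_Y/F_P = (L_Y/L_P)/(d_Y/d_P)² = 16.00/6.250 = 2.560.
m_Y − m_P = −2.5 log₁₀(2.560) = -1.02.

-1.02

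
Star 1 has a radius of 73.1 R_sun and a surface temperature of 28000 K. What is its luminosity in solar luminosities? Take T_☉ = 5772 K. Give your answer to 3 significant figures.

2.96×10^6 solar luminosities

L/L_☉ = (R/R_☉)² (T/T_☉)⁴ = (73.1)² × (28000/5772)⁴
       = 5344 × (4.851)⁴ = 5344 × 553.8 = 2.959×10^6.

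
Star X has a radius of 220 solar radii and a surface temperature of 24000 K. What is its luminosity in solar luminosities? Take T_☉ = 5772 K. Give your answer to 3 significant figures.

L/L_☉ = (R/R_☉)² (T/T_☉)⁴ = (220)² × (24000/5772)⁴
       = 4.840×10^4 × (4.158)⁴ = 4.840×10^4 × 298.9 = 1.447×10^7.

1.45×10^7 solar luminosities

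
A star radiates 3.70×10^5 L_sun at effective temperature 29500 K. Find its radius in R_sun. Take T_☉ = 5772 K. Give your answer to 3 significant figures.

23.3 R_sun

R/R_☉ = √(L/L_☉) / (T/T_☉)² = √(3.70×10^5) / (5.111)²
       = 608.3 / 26.12 = 23.29.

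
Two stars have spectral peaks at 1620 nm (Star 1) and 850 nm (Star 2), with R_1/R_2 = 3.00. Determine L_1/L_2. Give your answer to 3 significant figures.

Wien's law gives T ∝ 1/λ_max, so T_1/T_2 = λ_2/λ_1 = 850/1620 = 0.5247.
Then L ∝ R²T⁴ gives L_1/L_2 = (3.00)² × (0.5247)⁴ = 9.000 × 0.07579 = 0.6821.

0.682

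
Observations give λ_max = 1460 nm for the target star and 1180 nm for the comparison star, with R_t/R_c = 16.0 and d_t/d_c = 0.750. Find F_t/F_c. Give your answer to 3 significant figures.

194

Wien's law: T_t/T_c = λ_c/λ_t = 1180/1460 = 0.8082.
L_t/L_c = (R_t/R_c)²(T_t/T_c)⁴ = (16.0)²(0.8082)⁴ = 109.2.
F_t/F_c = (L_t/L_c)/(d_t/d_c)² = 109.2/(0.750)² = 194.2.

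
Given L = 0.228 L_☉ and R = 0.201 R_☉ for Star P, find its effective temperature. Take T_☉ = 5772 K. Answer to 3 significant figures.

T/T_☉ = (L/L_☉)^(1/4) / (R/R_☉)^(1/2)
T = 5772 × (0.228)^(1/4) / √(0.201) = 5772 × 0.6910 / 0.4483 = 8896 K.

8.90×10^3 K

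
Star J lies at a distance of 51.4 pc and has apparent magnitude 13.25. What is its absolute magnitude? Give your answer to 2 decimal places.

M = m − 5 log₁₀(d/10 pc) = 13.25 − 5 log₁₀(51.4/10)
  = 13.25 − 5 × 0.711 = 13.25 − 3.55 = 9.70.

9.70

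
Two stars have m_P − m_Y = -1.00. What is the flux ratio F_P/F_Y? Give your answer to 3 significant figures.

F_P/F_Y = 10^(−(m_P − m_Y)/2.5) = 10^(1.00/2.5) = 10^0.400 = 2.512.

2.51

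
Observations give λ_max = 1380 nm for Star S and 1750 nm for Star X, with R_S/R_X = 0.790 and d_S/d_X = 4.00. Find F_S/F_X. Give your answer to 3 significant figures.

Wien's law: T_S/T_X = λ_X/λ_S = 1750/1380 = 1.268.
L_S/L_X = (R_S/R_X)²(T_S/T_X)⁴ = (0.790)²(1.268)⁴ = 1.614.
F_S/F_X = (L_S/L_X)/(d_S/d_X)² = 1.614/(4.00)² = 0.1009.

0.101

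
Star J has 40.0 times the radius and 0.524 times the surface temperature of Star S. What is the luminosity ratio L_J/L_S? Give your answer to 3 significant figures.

From the Stefan–Boltzmann law, L ∝ R²T⁴, so
L_J/L_S = (R_J/R_S)² (T_J/T_S)⁴ = (40.0)² × (0.524)⁴ = 1600 × 0.07539 = 120.6.

121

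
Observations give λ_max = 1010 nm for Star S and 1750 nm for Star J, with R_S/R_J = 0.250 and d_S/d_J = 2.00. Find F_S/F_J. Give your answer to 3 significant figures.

0.141

Wien's law: T_S/T_J = λ_J/λ_S = 1750/1010 = 1.733.
L_S/L_J = (R_S/R_J)²(T_S/T_J)⁴ = (0.250)²(1.733)⁴ = 0.5633.
F_S/F_J = (L_S/L_J)/(d_S/d_J)² = 0.5633/(2.00)² = 0.1408.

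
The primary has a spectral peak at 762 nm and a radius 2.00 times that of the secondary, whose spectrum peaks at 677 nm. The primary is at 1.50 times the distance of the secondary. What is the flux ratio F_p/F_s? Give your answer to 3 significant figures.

1.11

Wien's law: T_p/T_s = λ_s/λ_p = 677/762 = 0.8885.
L_p/L_s = (R_p/R_s)²(T_p/T_s)⁴ = (2.00)²(0.8885)⁴ = 2.492.
F_p/F_s = (L_p/L_s)/(d_p/d_s)² = 2.492/(1.50)² = 1.108.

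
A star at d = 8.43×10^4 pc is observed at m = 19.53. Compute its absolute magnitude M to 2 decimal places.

M = m − 5 log₁₀(d/10 pc) = 19.53 − 5 log₁₀(8.43×10^4/10)
  = 19.53 − 5 × 3.926 = 19.53 − 19.63 = -0.10.

-0.10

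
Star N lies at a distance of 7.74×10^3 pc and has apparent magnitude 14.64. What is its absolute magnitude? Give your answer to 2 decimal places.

0.20

M = m − 5 log₁₀(d/10 pc) = 14.64 − 5 log₁₀(7.74×10^3/10)
  = 14.64 − 5 × 2.889 = 14.64 − 14.44 = 0.20.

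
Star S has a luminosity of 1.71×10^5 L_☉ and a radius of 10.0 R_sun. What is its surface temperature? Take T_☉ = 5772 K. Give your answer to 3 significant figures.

T/T_☉ = (L/L_☉)^(1/4) / (R/R_☉)^(1/2)
T = 5772 × (1.71×10^5)^(1/4) / √(10.0) = 5772 × 20.34 / 3.162 = 3.712×10^4 K.

3.71×10^4 K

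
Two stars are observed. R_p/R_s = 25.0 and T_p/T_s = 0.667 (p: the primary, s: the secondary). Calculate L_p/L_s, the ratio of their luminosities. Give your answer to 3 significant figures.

124

From the Stefan–Boltzmann law, L ∝ R²T⁴, so
L_p/L_s = (R_p/R_s)² (T_p/T_s)⁴ = (25.0)² × (0.667)⁴ = 625.0 × 0.1979 = 123.7.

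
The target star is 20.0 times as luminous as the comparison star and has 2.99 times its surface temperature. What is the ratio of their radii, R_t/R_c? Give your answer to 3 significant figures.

0.500

L ∝ R²T⁴ gives R ∝ √L / T², so
R_t/R_c = √(20.0) / (2.99)² = 4.472 / 8.940 = 0.5002.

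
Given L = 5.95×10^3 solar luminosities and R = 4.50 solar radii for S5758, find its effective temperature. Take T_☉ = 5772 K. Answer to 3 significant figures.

2.39×10^4 K

T/T_☉ = (L/L_☉)^(1/4) / (R/R_☉)^(1/2)
T = 5772 × (5.95×10^3)^(1/4) / √(4.50) = 5772 × 8.783 / 2.121 = 2.390×10^4 K.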